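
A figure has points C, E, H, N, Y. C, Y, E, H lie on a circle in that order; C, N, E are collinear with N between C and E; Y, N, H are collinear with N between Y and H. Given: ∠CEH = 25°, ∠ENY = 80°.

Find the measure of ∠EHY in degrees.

1. ∠CYH = 25°  [same arc CH]
2. ∠CNY = 100°  [linear pair at N on CE]
3. ∠ECY = 55°  [△CNY]
4. ∠EHY = 55°  [same arc YE]

∠EHY = 55°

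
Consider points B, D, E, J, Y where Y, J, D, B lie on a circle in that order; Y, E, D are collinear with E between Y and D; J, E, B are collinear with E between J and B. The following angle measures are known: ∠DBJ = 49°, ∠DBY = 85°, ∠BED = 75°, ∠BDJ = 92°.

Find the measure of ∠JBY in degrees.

1. ∠BDY = 56°  [△DEB]
2. ∠BYD = 39°  [△YDB]
3. ∠BEY = 105°  [linear pair at E on YD]
4. ∠JBY = 36°  [△YEB]

∠JBY = 36°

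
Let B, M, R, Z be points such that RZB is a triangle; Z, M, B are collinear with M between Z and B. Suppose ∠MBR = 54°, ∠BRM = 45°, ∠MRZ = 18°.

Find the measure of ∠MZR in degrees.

1. ∠BMR = 81°  [△RMB]
2. ∠RMZ = 99°  [linear pair at M on ZB]
3. ∠MZR = 63°  [△RZM]

∠MZR = 63°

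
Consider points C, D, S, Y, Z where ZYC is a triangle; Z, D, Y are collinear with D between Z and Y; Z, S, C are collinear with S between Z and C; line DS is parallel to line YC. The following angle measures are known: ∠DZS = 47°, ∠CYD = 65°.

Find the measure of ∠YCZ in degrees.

1. ∠CZY = 47°  [D on ZY, S on ZC]
2. ∠CYZ = 65°  [D on ray YZ]
3. ∠YCZ = 68°  [△ZYC]

∠YCZ = 68°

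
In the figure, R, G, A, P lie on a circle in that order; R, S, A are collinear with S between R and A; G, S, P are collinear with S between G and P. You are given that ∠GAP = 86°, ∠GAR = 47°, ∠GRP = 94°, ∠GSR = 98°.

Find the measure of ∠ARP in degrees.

1. ∠GPR = 47°  [same arc RG]
2. ∠ASP = 98°  [vertical angles at S]
3. ∠PSR = 82°  [linear pair at S on RA]
4. ∠ARP = 51°  [△RSP]

∠ARP = 51°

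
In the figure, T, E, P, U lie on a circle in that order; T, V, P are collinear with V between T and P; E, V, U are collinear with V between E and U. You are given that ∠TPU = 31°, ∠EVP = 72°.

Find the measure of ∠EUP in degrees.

∠EUP = 41°

1. ∠TEU = 31°  [same arc TU]
2. ∠EVT = 108°  [linear pair at V on TP]
3. ∠ETP = 41°  [△TVE]
4. ∠EUP = 41°  [same arc EP]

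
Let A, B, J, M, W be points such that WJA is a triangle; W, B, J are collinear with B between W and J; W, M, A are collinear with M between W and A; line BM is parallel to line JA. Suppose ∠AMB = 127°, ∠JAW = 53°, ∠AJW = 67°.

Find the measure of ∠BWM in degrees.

∠BWM = 60°

1. ∠BMW = 53°  [linear pair at M on WA]
2. ∠MBW = 67°  [BM∥JA, corresponding at B]
3. ∠BWM = 60°  [△WBM]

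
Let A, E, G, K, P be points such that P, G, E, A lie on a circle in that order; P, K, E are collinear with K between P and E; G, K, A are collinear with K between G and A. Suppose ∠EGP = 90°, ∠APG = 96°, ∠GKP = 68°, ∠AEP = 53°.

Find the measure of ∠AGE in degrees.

1. ∠AEG = 84°  [cyclic PGEA, opposite ∠P+∠E]
2. ∠AKE = 68°  [vertical angles at K]
3. ∠EAG = 59°  [△EKA]
4. ∠AGE = 37°  [△GEA]

∠AGE = 37°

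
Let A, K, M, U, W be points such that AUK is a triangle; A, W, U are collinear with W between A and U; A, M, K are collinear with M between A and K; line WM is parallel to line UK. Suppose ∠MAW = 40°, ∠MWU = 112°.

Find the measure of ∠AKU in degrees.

∠AKU = 72°

1. ∠AWM = 68°  [linear pair at W on AU]
2. ∠AMW = 72°  [△AWM]
3. ∠AKU = 72°  [WM∥UK, corresponding at M]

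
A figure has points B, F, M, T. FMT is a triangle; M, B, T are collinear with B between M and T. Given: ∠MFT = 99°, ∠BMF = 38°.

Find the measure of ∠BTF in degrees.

∠BTF = 43°

1. ∠FMT = 38°  [B on ray MT]
2. ∠FTM = 43°  [△FMT]
3. ∠BTF = 43°  [B on ray TM]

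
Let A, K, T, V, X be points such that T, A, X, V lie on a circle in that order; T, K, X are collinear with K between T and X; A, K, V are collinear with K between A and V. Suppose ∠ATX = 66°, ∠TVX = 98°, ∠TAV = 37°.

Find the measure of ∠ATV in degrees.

1. ∠TAX = 82°  [cyclic TAXV, opposite ∠A+∠V]
2. ∠AXT = 32°  [△TAX]
3. ∠AVT = 32°  [same arc TA]
4. ∠ATV = 111°  [△TAV]

∠ATV = 111°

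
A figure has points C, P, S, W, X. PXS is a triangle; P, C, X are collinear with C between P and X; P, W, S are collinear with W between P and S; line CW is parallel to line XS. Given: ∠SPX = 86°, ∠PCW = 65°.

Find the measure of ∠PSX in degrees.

1. ∠CPW = 86°  [C on PX, W on PS]
2. ∠CWP = 29°  [△PCW]
3. ∠PSX = 29°  [CW∥XS, corresponding at W]

∠PSX = 29°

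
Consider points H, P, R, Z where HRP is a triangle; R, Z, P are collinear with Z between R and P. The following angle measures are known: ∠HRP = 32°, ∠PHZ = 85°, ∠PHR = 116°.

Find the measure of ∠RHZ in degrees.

1. ∠HPR = 32°  [△HRP]
2. ∠HRZ = 32°  [Z on ray RP]
3. ∠HPZ = 32°  [Z on ray PR]
4. ∠HZP = 63°  [△HZP]
5. ∠HZR = 117°  [linear pair at Z on RP]
6. ∠RHZ = 31°  [△HRZ]

∠RHZ = 31°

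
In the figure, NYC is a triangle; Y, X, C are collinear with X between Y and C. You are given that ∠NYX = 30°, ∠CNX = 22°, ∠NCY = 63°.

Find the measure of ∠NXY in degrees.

1. ∠NCX = 63°  [X on ray CY]
2. ∠CXN = 95°  [△NXC]
3. ∠NXY = 85°  [linear pair at X on YC]

∠NXY = 85°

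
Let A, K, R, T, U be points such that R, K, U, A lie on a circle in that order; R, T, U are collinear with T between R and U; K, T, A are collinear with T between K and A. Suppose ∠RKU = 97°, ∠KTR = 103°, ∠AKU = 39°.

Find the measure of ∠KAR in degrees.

1. ∠ATU = 103°  [vertical angles at T]
2. ∠ARU = 39°  [same arc UA]
3. ∠ATR = 77°  [linear pair at T on RU]
4. ∠KAR = 64°  [△RTA]

∠KAR = 64°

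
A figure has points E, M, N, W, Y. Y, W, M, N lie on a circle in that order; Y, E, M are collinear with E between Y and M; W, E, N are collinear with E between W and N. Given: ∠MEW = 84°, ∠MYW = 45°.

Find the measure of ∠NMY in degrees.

∠NMY = 39°

1. ∠NEY = 84°  [vertical angles at E]
2. ∠MNW = 45°  [same arc WM]
3. ∠MEN = 96°  [linear pair at E on YM]
4. ∠NMY = 39°  [△MEN]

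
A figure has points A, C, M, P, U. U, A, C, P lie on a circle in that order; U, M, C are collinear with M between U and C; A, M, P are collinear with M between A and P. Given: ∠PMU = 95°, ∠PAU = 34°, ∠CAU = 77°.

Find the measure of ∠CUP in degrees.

∠CUP = 43°

1. ∠PCU = 34°  [same arc UP]
2. ∠CPU = 103°  [cyclic UACP, opposite ∠A+∠P]
3. ∠CUP = 43°  [△UCP]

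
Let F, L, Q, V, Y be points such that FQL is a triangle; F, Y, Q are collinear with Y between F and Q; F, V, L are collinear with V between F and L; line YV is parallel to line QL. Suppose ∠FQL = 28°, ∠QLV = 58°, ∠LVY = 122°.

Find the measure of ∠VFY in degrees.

1. ∠FYV = 28°  [YV∥QL, corresponding at Y]
2. ∠FVY = 58°  [linear pair at V on FL]
3. ∠VFY = 94°  [△FYV]

∠VFY = 94°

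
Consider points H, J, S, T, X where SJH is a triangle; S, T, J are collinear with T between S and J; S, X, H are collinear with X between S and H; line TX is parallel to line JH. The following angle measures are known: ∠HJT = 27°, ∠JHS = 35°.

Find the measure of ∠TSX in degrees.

1. ∠HJS = 27°  [T on ray JS]
2. ∠HSJ = 118°  [△SJH]
3. ∠TSX = 118°  [T on SJ, X on SH]

∠TSX = 118°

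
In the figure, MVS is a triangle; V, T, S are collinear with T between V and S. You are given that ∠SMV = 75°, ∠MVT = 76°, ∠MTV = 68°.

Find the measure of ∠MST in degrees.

∠MST = 29°

1. ∠MVS = 76°  [T on ray VS]
2. ∠MSV = 29°  [△MVS]
3. ∠MST = 29°  [T on ray SV]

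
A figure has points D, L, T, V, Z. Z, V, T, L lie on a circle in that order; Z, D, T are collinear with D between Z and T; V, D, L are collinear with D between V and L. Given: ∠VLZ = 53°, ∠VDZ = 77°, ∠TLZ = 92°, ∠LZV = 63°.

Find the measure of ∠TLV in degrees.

1. ∠LVZ = 64°  [△ZVL]
2. ∠LDT = 77°  [vertical angles at D]
3. ∠LTZ = 64°  [same arc ZL]
4. ∠TLV = 39°  [△TDL]

∠TLV = 39°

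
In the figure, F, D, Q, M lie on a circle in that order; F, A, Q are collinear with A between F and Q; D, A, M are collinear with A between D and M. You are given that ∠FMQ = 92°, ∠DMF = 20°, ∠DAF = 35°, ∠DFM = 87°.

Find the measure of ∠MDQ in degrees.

1. ∠DQF = 20°  [same arc FD]
2. ∠DAQ = 145°  [linear pair at A on FQ]
3. ∠MDQ = 15°  [△DAQ]

∠MDQ = 15°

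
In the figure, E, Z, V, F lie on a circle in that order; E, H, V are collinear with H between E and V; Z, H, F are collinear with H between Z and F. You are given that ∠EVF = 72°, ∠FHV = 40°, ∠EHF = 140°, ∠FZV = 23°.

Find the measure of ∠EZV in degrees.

∠EZV = 95°

1. ∠EZF = 72°  [same arc EF]
2. ∠EHZ = 40°  [vertical angles at H]
3. ∠VHZ = 140°  [vertical angles at H]
4. ∠EVZ = 17°  [△ZHV]
5. ∠VEZ = 68°  [△EHZ]
6. ∠EZV = 95°  [△EZV]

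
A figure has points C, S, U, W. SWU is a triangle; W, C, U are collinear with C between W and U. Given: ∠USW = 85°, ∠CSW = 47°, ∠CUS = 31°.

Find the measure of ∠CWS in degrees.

∠CWS = 64°

1. ∠SUW = 31°  [C on ray UW]
2. ∠SWU = 64°  [△SWU]
3. ∠CWS = 64°  [C on ray WU]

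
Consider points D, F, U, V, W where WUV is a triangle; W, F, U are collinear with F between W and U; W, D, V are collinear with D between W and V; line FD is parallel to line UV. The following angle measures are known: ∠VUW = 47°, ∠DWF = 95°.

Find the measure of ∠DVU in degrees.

∠DVU = 38°

1. ∠DFW = 47°  [FD∥UV, corresponding at F]
2. ∠FDW = 38°  [△WFD]
3. ∠FDV = 142°  [linear pair at D on WV]
4. ∠DVU = 38°  [FD∥UV, co-interior at V–D]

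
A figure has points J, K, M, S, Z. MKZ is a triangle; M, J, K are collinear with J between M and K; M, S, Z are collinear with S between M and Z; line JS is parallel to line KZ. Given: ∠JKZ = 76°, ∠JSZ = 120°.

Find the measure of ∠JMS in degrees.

∠JMS = 44°

1. ∠MKZ = 76°  [J on ray KM]
2. ∠JSM = 60°  [linear pair at S on MZ]
3. ∠MJS = 76°  [JS∥KZ, corresponding at J]
4. ∠JMS = 44°  [△MJS]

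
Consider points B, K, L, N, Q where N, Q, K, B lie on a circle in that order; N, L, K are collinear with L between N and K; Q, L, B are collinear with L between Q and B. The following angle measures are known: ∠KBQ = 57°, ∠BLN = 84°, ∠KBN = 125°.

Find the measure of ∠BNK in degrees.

1. ∠KNQ = 57°  [same arc QK]
2. ∠KLQ = 84°  [vertical angles at L]
3. ∠KQN = 55°  [cyclic NQKB, opposite ∠Q+∠B]
4. ∠NKQ = 68°  [△NQK]
5. ∠BQK = 28°  [△QLK]
6. ∠BNK = 28°  [same arc KB]

∠BNK = 28°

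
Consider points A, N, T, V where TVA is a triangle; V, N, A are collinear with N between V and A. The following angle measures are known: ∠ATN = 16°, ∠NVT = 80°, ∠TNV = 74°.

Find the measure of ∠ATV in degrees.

1. ∠AVT = 80°  [N on ray VA]
2. ∠ANT = 106°  [linear pair at N on VA]
3. ∠NAT = 58°  [△TNA]
4. ∠TAV = 58°  [N on ray AV]
5. ∠ATV = 42°  [△TVA]

∠ATV = 42°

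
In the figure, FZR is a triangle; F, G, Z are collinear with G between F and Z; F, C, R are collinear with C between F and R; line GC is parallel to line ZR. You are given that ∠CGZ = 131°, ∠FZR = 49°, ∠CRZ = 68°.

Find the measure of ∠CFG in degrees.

1. ∠FRZ = 68°  [C on ray RF]
2. ∠RFZ = 63°  [△FZR]
3. ∠CFG = 63°  [G on FZ, C on FR]

∠CFG = 63°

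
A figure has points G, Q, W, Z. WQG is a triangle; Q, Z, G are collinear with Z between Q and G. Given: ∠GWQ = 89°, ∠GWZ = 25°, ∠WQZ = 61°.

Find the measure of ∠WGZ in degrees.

1. ∠GQW = 61°  [Z on ray QG]
2. ∠QGW = 30°  [△WQG]
3. ∠WGZ = 30°  [Z on ray GQ]

∠WGZ = 30°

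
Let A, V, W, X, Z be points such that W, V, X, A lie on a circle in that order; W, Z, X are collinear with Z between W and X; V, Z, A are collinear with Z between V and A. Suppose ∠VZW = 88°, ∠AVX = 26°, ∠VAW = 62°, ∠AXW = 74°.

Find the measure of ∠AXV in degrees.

1. ∠AZX = 88°  [vertical angles at Z]
2. ∠VAX = 18°  [△XZA]
3. ∠AXV = 136°  [△VXA]

∠AXV = 136°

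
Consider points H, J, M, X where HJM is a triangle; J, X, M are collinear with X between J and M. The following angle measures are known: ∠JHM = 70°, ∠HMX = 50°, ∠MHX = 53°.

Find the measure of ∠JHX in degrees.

1. ∠HXM = 77°  [△HXM]
2. ∠HMJ = 50°  [X on ray MJ]
3. ∠HXJ = 103°  [linear pair at X on JM]
4. ∠HJM = 60°  [△HJM]
5. ∠HJX = 60°  [X on ray JM]
6. ∠JHX = 17°  [△HJX]

∠JHX = 17°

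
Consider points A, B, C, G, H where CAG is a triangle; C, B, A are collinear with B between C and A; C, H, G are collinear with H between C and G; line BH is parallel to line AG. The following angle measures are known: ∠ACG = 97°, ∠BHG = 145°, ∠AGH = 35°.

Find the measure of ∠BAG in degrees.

1. ∠AGC = 35°  [H on ray GC]
2. ∠CAG = 48°  [△CAG]
3. ∠BAG = 48°  [B on ray AC]

∠BAG = 48°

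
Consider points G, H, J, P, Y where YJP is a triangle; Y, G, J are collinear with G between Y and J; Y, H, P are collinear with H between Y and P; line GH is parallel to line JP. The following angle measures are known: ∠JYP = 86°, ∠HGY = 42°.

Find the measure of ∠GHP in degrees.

1. ∠GYH = 86°  [G on YJ, H on YP]
2. ∠GHY = 52°  [△YGH]
3. ∠GHP = 128°  [linear pair at H on YP]

∠GHP = 128°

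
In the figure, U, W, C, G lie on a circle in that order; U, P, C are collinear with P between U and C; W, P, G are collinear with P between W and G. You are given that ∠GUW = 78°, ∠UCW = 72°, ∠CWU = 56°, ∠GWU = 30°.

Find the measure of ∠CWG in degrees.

1. ∠GCW = 102°  [cyclic UWCG, opposite ∠U+∠C]
2. ∠CUW = 52°  [△UWC]
3. ∠CGW = 52°  [same arc WC]
4. ∠CWG = 26°  [△WCG]

∠CWG = 26°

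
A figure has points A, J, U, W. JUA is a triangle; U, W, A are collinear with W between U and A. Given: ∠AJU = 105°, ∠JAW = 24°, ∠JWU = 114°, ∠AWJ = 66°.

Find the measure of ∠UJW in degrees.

∠UJW = 15°

1. ∠JAU = 24°  [W on ray AU]
2. ∠AUJ = 51°  [△JUA]
3. ∠JUW = 51°  [W on ray UA]
4. ∠UJW = 15°  [△JUW]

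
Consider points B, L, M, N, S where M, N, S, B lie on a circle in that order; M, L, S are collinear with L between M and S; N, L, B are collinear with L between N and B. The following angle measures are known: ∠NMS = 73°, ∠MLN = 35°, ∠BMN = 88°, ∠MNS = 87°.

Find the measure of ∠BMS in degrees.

∠BMS = 15°

1. ∠BNM = 72°  [△MLN]
2. ∠BLS = 35°  [vertical angles at L]
3. ∠MBN = 20°  [△MNB]
4. ∠BLM = 145°  [linear pair at L on MS]
5. ∠BMS = 15°  [△MLB]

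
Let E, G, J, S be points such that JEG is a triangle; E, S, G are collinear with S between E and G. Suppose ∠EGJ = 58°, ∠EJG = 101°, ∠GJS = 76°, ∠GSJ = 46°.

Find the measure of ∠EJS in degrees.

1. ∠GEJ = 21°  [△JEG]
2. ∠ESJ = 134°  [linear pair at S on EG]
3. ∠JES = 21°  [S on ray EG]
4. ∠EJS = 25°  [△JES]

∠EJS = 25°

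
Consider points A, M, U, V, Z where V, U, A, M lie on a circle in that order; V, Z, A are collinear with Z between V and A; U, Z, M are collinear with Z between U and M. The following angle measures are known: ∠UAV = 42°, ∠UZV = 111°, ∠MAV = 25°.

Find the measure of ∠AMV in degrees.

1. ∠UMV = 42°  [same arc VU]
2. ∠AZM = 111°  [vertical angles at Z]
3. ∠MZV = 69°  [linear pair at Z on VA]
4. ∠AVM = 69°  [△VZM]
5. ∠AMV = 86°  [△VAM]

∠AMV = 86°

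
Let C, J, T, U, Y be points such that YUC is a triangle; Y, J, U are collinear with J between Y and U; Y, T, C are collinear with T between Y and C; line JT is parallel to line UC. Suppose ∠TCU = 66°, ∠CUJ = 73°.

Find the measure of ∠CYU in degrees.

∠CYU = 41°

1. ∠UCY = 66°  [T on ray CY]
2. ∠CUY = 73°  [J on ray UY]
3. ∠CYU = 41°  [△YUC]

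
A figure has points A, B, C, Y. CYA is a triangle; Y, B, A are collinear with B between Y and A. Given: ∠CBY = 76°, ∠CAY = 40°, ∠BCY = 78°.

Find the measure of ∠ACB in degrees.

1. ∠ABC = 104°  [linear pair at B on YA]
2. ∠BAC = 40°  [B on ray AY]
3. ∠ACB = 36°  [△CBA]

∠ACB = 36°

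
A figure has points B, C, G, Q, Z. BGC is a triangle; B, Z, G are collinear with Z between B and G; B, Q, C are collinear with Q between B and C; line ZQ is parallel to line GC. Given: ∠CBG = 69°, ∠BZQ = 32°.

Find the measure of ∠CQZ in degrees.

1. ∠QBZ = 69°  [Z on BG, Q on BC]
2. ∠BQZ = 79°  [△BZQ]
3. ∠CQZ = 101°  [linear pair at Q on BC]

∠CQZ = 101°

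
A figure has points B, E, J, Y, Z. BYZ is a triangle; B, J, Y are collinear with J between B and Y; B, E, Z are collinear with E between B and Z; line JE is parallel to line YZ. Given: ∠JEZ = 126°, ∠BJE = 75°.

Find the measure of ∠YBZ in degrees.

∠YBZ = 51°

1. ∠BEJ = 54°  [linear pair at E on BZ]
2. ∠EBJ = 51°  [△BJE]
3. ∠YBZ = 51°  [J on BY, E on BZ]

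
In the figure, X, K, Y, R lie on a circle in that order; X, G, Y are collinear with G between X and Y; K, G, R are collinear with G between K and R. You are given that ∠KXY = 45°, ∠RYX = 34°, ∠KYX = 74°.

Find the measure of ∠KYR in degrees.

1. ∠RKX = 34°  [same arc XR]
2. ∠KRX = 74°  [same arc XK]
3. ∠KXR = 72°  [△XKR]
4. ∠KYR = 108°  [cyclic XKYR, opposite ∠X+∠Y]

∠KYR = 108°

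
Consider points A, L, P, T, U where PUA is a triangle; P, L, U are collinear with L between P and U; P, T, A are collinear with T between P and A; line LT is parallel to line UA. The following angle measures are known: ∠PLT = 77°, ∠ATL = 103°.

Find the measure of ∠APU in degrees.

1. ∠LTP = 77°  [linear pair at T on PA]
2. ∠LPT = 26°  [△PLT]
3. ∠APU = 26°  [L on PU, T on PA]

∠APU = 26°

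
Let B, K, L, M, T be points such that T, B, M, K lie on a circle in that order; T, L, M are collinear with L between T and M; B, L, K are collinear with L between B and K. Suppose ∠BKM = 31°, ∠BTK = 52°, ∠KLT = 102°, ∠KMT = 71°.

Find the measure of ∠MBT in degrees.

1. ∠BTM = 31°  [same arc BM]
2. ∠BMK = 128°  [cyclic TBMK, opposite ∠T+∠M]
3. ∠BLM = 102°  [vertical angles at L]
4. ∠KBM = 21°  [△BMK]
5. ∠BMT = 57°  [△BLM]
6. ∠MBT = 92°  [△TBM]

∠MBT = 92°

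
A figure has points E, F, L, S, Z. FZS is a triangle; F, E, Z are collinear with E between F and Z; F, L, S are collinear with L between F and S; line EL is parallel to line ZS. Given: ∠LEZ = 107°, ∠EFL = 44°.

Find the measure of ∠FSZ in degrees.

∠FSZ = 63°

1. ∠FEL = 73°  [linear pair at E on FZ]
2. ∠ELF = 63°  [△FEL]
3. ∠FSZ = 63°  [EL∥ZS, corresponding at L]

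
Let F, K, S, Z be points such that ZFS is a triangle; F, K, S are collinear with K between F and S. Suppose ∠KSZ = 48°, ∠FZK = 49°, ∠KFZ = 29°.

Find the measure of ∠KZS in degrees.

∠KZS = 54°

1. ∠FKZ = 102°  [△ZFK]
2. ∠SKZ = 78°  [linear pair at K on FS]
3. ∠KZS = 54°  [△ZKS]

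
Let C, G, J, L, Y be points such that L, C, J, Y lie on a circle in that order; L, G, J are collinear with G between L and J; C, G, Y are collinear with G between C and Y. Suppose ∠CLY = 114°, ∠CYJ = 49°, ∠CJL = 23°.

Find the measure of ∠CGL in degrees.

1. ∠CJY = 66°  [cyclic LCJY, opposite ∠L+∠J]
2. ∠JCY = 65°  [△CJY]
3. ∠CGJ = 92°  [△CGJ]
4. ∠CGL = 88°  [linear pair at G on LJ]

∠CGL = 88°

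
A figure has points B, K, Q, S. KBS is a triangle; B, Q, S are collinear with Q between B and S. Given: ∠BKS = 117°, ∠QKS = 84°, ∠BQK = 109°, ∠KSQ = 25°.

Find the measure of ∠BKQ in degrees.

1. ∠BSK = 25°  [Q on ray SB]
2. ∠KBS = 38°  [△KBS]
3. ∠KBQ = 38°  [Q on ray BS]
4. ∠BKQ = 33°  [△KBQ]

∠BKQ = 33°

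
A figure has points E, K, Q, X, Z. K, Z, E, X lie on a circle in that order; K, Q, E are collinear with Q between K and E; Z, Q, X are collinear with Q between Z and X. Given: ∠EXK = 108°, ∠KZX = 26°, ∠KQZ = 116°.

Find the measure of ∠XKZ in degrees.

1. ∠EZK = 72°  [cyclic KZEX, opposite ∠Z+∠X]
2. ∠EKZ = 38°  [△KQZ]
3. ∠KEZ = 70°  [△KZE]
4. ∠KXZ = 70°  [same arc KZ]
5. ∠XKZ = 84°  [△KZX]

∠XKZ = 84°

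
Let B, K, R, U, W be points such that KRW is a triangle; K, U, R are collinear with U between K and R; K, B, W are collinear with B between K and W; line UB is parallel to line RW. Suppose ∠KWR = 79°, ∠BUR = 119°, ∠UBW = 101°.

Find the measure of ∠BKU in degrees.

∠BKU = 40°

1. ∠KBU = 79°  [UB∥RW, corresponding at B]
2. ∠BUK = 61°  [linear pair at U on KR]
3. ∠BKU = 40°  [△KUB]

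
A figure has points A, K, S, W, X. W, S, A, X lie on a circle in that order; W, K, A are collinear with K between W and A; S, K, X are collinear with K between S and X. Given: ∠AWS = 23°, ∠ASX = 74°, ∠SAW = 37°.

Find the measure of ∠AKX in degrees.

∠AKX = 111°

1. ∠AXS = 23°  [same arc SA]
2. ∠ASW = 120°  [△WSA]
3. ∠AWX = 74°  [same arc AX]
4. ∠AXW = 60°  [cyclic WSAX, opposite ∠S+∠X]
5. ∠WAX = 46°  [△WAX]
6. ∠AKX = 111°  [△AKX]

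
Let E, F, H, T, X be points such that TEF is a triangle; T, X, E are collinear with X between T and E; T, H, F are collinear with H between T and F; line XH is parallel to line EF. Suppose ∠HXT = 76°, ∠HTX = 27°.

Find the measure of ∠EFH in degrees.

∠EFH = 77°

1. ∠THX = 77°  [△TXH]
2. ∠FHX = 103°  [linear pair at H on TF]
3. ∠EFH = 77°  [XH∥EF, co-interior at F–H]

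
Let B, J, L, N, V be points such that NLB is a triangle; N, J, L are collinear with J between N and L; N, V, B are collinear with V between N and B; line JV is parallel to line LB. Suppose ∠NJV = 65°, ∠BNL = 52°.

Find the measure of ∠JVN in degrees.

1. ∠BLN = 65°  [JV∥LB, corresponding at J]
2. ∠LBN = 63°  [△NLB]
3. ∠JVN = 63°  [JV∥LB, corresponding at V]

∠JVN = 63°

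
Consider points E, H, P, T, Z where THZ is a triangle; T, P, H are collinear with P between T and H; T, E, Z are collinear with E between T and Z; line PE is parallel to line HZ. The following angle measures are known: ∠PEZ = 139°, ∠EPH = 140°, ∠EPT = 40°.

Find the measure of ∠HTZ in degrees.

1. ∠PET = 41°  [linear pair at E on TZ]
2. ∠ETP = 99°  [△TPE]
3. ∠HTZ = 99°  [P on TH, E on TZ]

∠HTZ = 99°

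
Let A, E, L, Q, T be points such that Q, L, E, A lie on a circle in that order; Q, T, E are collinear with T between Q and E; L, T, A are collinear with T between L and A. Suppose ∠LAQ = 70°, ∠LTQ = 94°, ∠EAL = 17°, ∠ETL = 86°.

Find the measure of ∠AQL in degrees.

∠AQL = 41°

1. ∠EQL = 17°  [same arc LE]
2. ∠ALQ = 69°  [△QTL]
3. ∠AQL = 41°  [△QLA]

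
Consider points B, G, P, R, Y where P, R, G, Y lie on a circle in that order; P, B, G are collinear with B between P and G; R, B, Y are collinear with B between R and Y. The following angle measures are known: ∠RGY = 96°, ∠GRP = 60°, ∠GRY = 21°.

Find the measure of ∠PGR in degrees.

∠PGR = 57°

1. ∠GYR = 63°  [△RGY]
2. ∠GPR = 63°  [same arc RG]
3. ∠PGR = 57°  [△PRG]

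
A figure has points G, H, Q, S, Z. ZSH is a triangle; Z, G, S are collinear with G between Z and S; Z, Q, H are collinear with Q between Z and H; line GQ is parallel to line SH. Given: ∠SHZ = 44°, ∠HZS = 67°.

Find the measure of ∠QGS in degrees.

∠QGS = 111°

1. ∠HSZ = 69°  [△ZSH]
2. ∠QGZ = 69°  [GQ∥SH, corresponding at G]
3. ∠QGS = 111°  [linear pair at G on ZS]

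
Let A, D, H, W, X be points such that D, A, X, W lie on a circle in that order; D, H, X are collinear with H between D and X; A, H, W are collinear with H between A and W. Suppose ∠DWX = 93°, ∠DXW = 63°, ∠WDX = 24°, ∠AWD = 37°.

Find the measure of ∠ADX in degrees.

1. ∠DAX = 87°  [cyclic DAXW, opposite ∠A+∠W]
2. ∠AXD = 37°  [same arc DA]
3. ∠ADX = 56°  [△DAX]

∠ADX = 56°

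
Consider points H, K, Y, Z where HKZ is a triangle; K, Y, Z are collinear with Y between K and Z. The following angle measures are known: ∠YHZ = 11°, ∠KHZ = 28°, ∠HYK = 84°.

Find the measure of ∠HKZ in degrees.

1. ∠HYZ = 96°  [linear pair at Y on KZ]
2. ∠HZY = 73°  [△HYZ]
3. ∠HZK = 73°  [Y on ray ZK]
4. ∠HKZ = 79°  [△HKZ]

∠HKZ = 79°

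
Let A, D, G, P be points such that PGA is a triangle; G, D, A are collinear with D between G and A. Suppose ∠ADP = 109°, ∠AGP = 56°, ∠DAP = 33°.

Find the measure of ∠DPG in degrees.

1. ∠GDP = 71°  [linear pair at D on GA]
2. ∠DGP = 56°  [D on ray GA]
3. ∠DPG = 53°  [△PGD]

∠DPG = 53°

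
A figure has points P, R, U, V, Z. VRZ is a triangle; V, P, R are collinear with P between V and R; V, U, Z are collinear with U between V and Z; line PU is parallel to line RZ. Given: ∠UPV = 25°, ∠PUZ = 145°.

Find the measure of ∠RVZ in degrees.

∠RVZ = 120°

1. ∠PUV = 35°  [linear pair at U on VZ]
2. ∠PVU = 120°  [△VPU]
3. ∠RVZ = 120°  [P on VR, U on VZ]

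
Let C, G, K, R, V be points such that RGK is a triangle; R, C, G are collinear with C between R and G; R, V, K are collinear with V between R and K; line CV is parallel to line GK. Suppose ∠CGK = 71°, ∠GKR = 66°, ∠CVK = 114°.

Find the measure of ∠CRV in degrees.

∠CRV = 43°

1. ∠KGR = 71°  [C on ray GR]
2. ∠GRK = 43°  [△RGK]
3. ∠CRV = 43°  [C on RG, V on RK]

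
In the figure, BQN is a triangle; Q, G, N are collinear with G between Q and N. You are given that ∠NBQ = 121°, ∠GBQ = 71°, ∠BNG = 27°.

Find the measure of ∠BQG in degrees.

∠BQG = 32°

1. ∠BNQ = 27°  [G on ray NQ]
2. ∠BQN = 32°  [△BQN]
3. ∠BQG = 32°  [G on ray QN]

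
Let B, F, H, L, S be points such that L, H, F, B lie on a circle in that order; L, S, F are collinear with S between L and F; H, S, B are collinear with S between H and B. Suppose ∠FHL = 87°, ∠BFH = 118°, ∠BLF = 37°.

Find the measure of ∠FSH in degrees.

1. ∠FBL = 93°  [cyclic LHFB, opposite ∠H+∠B]
2. ∠BHF = 37°  [same arc FB]
3. ∠BFL = 50°  [△LFB]
4. ∠FBH = 25°  [△HFB]
5. ∠BHL = 50°  [same arc LB]
6. ∠FLH = 25°  [same arc HF]
7. ∠HSL = 105°  [△LSH]
8. ∠FSH = 75°  [linear pair at S on LF]

∠FSH = 75°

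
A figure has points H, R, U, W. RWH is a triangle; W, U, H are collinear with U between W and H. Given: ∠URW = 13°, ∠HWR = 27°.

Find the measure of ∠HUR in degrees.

∠HUR = 40°

1. ∠RWU = 27°  [U on ray WH]
2. ∠RUW = 140°  [△RWU]
3. ∠HUR = 40°  [linear pair at U on WH]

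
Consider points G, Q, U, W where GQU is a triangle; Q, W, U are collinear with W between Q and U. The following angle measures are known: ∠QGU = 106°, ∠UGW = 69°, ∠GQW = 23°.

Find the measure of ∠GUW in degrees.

1. ∠GQU = 23°  [W on ray QU]
2. ∠GUQ = 51°  [△GQU]
3. ∠GUW = 51°  [W on ray UQ]

∠GUW = 51°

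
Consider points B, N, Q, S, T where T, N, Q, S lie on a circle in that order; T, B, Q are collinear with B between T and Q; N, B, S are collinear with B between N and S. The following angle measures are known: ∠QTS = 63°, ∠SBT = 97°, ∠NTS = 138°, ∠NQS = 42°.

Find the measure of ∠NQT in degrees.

∠NQT = 20°

1. ∠QNS = 63°  [same arc QS]
2. ∠NBQ = 97°  [vertical angles at B]
3. ∠NQT = 20°  [△NBQ]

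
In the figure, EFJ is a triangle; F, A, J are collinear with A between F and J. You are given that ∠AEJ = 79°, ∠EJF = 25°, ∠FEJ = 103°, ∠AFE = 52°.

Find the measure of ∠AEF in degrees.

∠AEF = 24°

1. ∠AJE = 25°  [A on ray JF]
2. ∠EAJ = 76°  [△EAJ]
3. ∠EAF = 104°  [linear pair at A on FJ]
4. ∠AEF = 24°  [△EFA]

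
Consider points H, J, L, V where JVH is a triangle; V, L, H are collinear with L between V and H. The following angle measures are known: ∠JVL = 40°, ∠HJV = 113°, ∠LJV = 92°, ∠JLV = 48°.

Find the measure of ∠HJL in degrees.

∠HJL = 21°

1. ∠HVJ = 40°  [L on ray VH]
2. ∠JHV = 27°  [△JVH]
3. ∠HLJ = 132°  [linear pair at L on VH]
4. ∠JHL = 27°  [L on ray HV]
5. ∠HJL = 21°  [△JLH]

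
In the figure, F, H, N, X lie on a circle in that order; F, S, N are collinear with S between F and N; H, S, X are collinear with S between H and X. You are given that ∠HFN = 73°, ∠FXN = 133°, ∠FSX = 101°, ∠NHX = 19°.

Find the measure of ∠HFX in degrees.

∠HFX = 92°

1. ∠HXN = 73°  [same arc HN]
2. ∠HNX = 88°  [△HNX]
3. ∠HFX = 92°  [cyclic FHNX, opposite ∠F+∠N]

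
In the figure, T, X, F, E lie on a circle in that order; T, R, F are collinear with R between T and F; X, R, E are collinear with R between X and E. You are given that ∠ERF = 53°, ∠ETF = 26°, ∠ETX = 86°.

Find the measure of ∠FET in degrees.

1. ∠ERT = 127°  [linear pair at R on TF]
2. ∠TEX = 27°  [△TRE]
3. ∠EXT = 67°  [△TXE]
4. ∠EFT = 67°  [same arc TE]
5. ∠FET = 87°  [△TFE]

∠FET = 87°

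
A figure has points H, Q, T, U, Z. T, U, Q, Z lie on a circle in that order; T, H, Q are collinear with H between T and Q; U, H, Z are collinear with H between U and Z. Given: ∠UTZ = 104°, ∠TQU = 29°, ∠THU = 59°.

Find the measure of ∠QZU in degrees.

1. ∠UQZ = 76°  [cyclic TUQZ, opposite ∠T+∠Q]
2. ∠QHU = 121°  [linear pair at H on TQ]
3. ∠QUZ = 30°  [△UHQ]
4. ∠QZU = 74°  [△UQZ]

∠QZU = 74°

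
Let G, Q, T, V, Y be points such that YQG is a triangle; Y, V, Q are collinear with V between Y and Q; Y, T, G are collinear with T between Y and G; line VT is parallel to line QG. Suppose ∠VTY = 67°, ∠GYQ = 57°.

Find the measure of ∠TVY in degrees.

1. ∠QGY = 67°  [VT∥QG, corresponding at T]
2. ∠GQY = 56°  [△YQG]
3. ∠TVY = 56°  [VT∥QG, corresponding at V]

∠TVY = 56°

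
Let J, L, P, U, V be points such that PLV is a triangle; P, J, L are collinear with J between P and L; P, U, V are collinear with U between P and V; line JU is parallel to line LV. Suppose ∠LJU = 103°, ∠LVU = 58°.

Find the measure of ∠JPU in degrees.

1. ∠PJU = 77°  [linear pair at J on PL]
2. ∠LVP = 58°  [U on ray VP]
3. ∠PLV = 77°  [JU∥LV, corresponding at J]
4. ∠LPV = 45°  [△PLV]
5. ∠JPU = 45°  [J on PL, U on PV]

∠JPU = 45°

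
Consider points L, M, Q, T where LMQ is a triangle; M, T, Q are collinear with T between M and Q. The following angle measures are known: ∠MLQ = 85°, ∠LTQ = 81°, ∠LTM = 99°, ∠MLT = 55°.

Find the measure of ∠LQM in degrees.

∠LQM = 69°

1. ∠LMT = 26°  [△LMT]
2. ∠LMQ = 26°  [T on ray MQ]
3. ∠LQM = 69°  [△LMQ]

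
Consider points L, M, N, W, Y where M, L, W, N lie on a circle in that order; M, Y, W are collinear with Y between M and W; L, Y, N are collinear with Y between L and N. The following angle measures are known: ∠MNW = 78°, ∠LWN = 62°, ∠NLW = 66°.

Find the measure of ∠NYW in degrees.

∠NYW = 92°

1. ∠LNW = 52°  [△LWN]
2. ∠NMW = 66°  [same arc WN]
3. ∠MWN = 36°  [△MWN]
4. ∠NYW = 92°  [△WYN]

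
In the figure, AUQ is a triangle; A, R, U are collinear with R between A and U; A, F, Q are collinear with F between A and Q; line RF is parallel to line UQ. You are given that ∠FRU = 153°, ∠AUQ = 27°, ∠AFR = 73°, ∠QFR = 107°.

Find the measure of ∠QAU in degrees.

∠QAU = 80°

1. ∠ARF = 27°  [linear pair at R on AU]
2. ∠FAR = 80°  [△ARF]
3. ∠QAU = 80°  [R on AU, F on AQ]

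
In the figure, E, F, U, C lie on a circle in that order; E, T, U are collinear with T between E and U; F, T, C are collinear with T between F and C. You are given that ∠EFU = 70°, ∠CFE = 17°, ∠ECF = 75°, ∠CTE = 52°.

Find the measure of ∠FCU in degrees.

1. ∠CUE = 17°  [same arc EC]
2. ∠CTU = 128°  [linear pair at T on EU]
3. ∠FCU = 35°  [△UTC]

∠FCU = 35°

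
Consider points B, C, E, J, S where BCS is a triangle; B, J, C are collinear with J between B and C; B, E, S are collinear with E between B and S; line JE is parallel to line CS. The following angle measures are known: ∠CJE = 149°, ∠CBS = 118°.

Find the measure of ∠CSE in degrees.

1. ∠BJE = 31°  [linear pair at J on BC]
2. ∠EBJ = 118°  [J on BC, E on BS]
3. ∠BEJ = 31°  [△BJE]
4. ∠JES = 149°  [linear pair at E on BS]
5. ∠CSE = 31°  [JE∥CS, co-interior at S–E]

∠CSE = 31°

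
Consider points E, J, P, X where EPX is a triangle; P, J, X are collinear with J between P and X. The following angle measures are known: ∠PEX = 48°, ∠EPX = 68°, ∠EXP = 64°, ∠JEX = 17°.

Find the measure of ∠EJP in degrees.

1. ∠EXJ = 64°  [J on ray XP]
2. ∠EJX = 99°  [△EJX]
3. ∠EJP = 81°  [linear pair at J on PX]

∠EJP = 81°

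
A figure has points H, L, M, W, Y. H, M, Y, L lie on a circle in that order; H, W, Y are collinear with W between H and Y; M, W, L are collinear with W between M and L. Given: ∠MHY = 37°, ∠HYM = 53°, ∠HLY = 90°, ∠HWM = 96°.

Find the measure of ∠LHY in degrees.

∠LHY = 43°

1. ∠MLY = 37°  [same arc MY]
2. ∠LWY = 96°  [vertical angles at W]
3. ∠HYL = 47°  [△YWL]
4. ∠LHY = 43°  [△HYL]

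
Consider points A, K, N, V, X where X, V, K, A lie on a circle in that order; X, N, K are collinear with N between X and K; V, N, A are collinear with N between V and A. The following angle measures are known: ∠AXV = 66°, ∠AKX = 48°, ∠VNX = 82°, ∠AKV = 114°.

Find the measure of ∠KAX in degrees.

∠KAX = 116°

1. ∠AVX = 48°  [same arc XA]
2. ∠ANK = 82°  [vertical angles at N]
3. ∠VAX = 66°  [△XVA]
4. ∠ANX = 98°  [linear pair at N on XK]
5. ∠AXK = 16°  [△XNA]
6. ∠KAX = 116°  [△XKA]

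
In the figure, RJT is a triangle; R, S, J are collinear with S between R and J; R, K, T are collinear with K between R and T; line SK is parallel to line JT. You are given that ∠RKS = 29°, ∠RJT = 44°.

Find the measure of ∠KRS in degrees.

1. ∠JTR = 29°  [SK∥JT, corresponding at K]
2. ∠JRT = 107°  [△RJT]
3. ∠KRS = 107°  [S on RJ, K on RT]

∠KRS = 107°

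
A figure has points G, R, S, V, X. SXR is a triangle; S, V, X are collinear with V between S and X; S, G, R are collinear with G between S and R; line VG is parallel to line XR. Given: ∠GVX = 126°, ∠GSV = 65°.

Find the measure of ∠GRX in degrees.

∠GRX = 61°

1. ∠GVS = 54°  [linear pair at V on SX]
2. ∠SGV = 61°  [△SVG]
3. ∠RGV = 119°  [linear pair at G on SR]
4. ∠GRX = 61°  [VG∥XR, co-interior at R–G]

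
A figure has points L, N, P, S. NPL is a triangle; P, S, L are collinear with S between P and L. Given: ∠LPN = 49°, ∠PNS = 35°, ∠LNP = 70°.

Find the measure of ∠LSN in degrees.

1. ∠NPS = 49°  [S on ray PL]
2. ∠NSP = 96°  [△NPS]
3. ∠LSN = 84°  [linear pair at S on PL]

∠LSN = 84°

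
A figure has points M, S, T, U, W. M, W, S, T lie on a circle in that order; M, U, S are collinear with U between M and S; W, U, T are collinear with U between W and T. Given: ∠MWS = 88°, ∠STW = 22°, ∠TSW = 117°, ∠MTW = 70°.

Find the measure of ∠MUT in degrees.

∠MUT = 69°

1. ∠SWT = 41°  [△WST]
2. ∠SMT = 41°  [same arc ST]
3. ∠MUT = 69°  [△MUT]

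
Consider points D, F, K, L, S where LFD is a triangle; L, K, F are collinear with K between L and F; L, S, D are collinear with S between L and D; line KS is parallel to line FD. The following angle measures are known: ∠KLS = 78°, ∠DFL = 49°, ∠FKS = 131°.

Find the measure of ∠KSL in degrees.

∠KSL = 53°

1. ∠DLF = 78°  [K on LF, S on LD]
2. ∠FDL = 53°  [△LFD]
3. ∠KSL = 53°  [KS∥FD, corresponding at S]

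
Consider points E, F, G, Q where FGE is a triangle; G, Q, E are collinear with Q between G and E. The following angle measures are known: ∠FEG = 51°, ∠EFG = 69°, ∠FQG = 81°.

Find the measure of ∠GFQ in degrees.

1. ∠EGF = 60°  [△FGE]
2. ∠FGQ = 60°  [Q on ray GE]
3. ∠GFQ = 39°  [△FGQ]

∠GFQ = 39°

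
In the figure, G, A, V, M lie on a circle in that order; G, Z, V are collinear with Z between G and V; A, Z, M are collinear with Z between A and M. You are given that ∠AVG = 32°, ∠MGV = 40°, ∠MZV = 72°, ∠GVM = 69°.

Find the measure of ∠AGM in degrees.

∠AGM = 79°

1. ∠AMG = 32°  [same arc GA]
2. ∠GAM = 69°  [same arc GM]
3. ∠AGM = 79°  [△GAM]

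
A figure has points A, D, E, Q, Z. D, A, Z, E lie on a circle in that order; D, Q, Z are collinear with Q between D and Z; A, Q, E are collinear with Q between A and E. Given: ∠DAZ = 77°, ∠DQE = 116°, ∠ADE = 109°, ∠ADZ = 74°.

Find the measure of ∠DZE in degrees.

1. ∠EQZ = 64°  [linear pair at Q on DZ]
2. ∠AEZ = 74°  [same arc AZ]
3. ∠DZE = 42°  [△ZQE]

∠DZE = 42°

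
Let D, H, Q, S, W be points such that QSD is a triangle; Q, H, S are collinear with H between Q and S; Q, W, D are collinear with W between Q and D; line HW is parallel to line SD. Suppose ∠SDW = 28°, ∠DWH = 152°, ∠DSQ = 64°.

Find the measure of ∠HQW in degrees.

1. ∠HWQ = 28°  [linear pair at W on QD]
2. ∠QHW = 64°  [HW∥SD, corresponding at H]
3. ∠HQW = 88°  [△QHW]

∠HQW = 88°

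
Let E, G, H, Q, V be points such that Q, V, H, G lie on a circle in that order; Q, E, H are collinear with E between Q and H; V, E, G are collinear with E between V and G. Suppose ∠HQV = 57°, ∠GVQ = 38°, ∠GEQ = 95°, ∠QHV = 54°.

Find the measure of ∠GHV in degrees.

∠GHV = 92°

1. ∠HGV = 57°  [same arc VH]
2. ∠HEV = 95°  [vertical angles at E]
3. ∠GVH = 31°  [△VEH]
4. ∠GHV = 92°  [△VHG]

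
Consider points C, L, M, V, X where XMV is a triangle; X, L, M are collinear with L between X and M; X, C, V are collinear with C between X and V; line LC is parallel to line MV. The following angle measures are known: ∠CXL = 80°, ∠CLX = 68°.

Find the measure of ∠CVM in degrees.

1. ∠LCX = 32°  [△XLC]
2. ∠LCV = 148°  [linear pair at C on XV]
3. ∠CVM = 32°  [LC∥MV, co-interior at V–C]

∠CVM = 32°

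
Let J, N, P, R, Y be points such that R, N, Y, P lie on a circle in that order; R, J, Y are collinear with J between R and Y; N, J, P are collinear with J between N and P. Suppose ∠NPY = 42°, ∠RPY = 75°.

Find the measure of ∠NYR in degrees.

1. ∠NRY = 42°  [same arc NY]
2. ∠RNY = 105°  [cyclic RNYP, opposite ∠N+∠P]
3. ∠NYR = 33°  [△RNY]

∠NYR = 33°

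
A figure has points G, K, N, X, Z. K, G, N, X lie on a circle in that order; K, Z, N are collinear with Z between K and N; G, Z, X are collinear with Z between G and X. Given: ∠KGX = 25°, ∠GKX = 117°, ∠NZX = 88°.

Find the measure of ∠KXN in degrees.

1. ∠KNX = 25°  [same arc KX]
2. ∠GXK = 38°  [△KGX]
3. ∠KZX = 92°  [linear pair at Z on KN]
4. ∠NKX = 50°  [△KZX]
5. ∠KXN = 105°  [△KNX]

∠KXN = 105°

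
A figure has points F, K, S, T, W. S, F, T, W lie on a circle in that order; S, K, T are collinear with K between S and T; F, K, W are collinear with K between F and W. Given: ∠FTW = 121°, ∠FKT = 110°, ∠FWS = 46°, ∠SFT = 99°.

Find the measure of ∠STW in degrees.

∠STW = 75°

1. ∠FSW = 59°  [cyclic SFTW, opposite ∠S+∠T]
2. ∠SFW = 75°  [△SFW]
3. ∠STW = 75°  [same arc SW]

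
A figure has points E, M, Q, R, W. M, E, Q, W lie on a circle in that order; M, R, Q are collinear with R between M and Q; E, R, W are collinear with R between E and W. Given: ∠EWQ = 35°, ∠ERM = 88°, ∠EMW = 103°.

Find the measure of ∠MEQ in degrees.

∠MEQ = 125°

1. ∠EMQ = 35°  [same arc EQ]
2. ∠MEW = 57°  [△MRE]
3. ∠EWM = 20°  [△MEW]
4. ∠EQM = 20°  [same arc ME]
5. ∠MEQ = 125°  [△MEQ]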